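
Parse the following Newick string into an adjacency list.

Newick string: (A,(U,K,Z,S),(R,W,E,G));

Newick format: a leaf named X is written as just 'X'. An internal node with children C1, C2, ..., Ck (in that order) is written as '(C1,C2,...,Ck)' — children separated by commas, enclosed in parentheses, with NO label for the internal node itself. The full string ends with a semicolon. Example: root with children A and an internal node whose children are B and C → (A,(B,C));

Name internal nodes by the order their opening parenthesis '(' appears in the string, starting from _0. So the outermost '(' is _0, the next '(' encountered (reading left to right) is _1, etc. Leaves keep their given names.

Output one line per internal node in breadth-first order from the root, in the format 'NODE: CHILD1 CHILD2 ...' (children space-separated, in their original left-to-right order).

Input: (A,(U,K,Z,S),(R,W,E,G));
Scanning left-to-right, naming '(' by encounter order:
  pos 0: '(' -> open internal node _0 (depth 1)
  pos 3: '(' -> open internal node _1 (depth 2)
  pos 11: ')' -> close internal node _1 (now at depth 1)
  pos 13: '(' -> open internal node _2 (depth 2)
  pos 21: ')' -> close internal node _2 (now at depth 1)
  pos 22: ')' -> close internal node _0 (now at depth 0)
Total internal nodes: 3
BFS adjacency from root:
  _0: A _1 _2
  _1: U K Z S
  _2: R W E G

Answer: _0: A _1 _2
_1: U K Z S
_2: R W E G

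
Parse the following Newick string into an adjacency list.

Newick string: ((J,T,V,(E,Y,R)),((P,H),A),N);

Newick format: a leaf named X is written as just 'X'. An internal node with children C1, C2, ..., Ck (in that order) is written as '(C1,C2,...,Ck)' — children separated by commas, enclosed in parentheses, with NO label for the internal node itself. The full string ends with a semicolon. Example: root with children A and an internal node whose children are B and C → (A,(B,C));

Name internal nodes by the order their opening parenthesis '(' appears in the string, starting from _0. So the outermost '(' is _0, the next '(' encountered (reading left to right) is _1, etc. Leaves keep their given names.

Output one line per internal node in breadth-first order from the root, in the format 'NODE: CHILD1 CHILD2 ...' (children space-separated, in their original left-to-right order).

Input: ((J,T,V,(E,Y,R)),((P,H),A),N);
Scanning left-to-right, naming '(' by encounter order:
  pos 0: '(' -> open internal node _0 (depth 1)
  pos 1: '(' -> open internal node _1 (depth 2)
  pos 8: '(' -> open internal node _2 (depth 3)
  pos 14: ')' -> close internal node _2 (now at depth 2)
  pos 15: ')' -> close internal node _1 (now at depth 1)
  pos 17: '(' -> open internal node _3 (depth 2)
  pos 18: '(' -> open internal node _4 (depth 3)
  pos 22: ')' -> close internal node _4 (now at depth 2)
  pos 25: ')' -> close internal node _3 (now at depth 1)
  pos 28: ')' -> close internal node _0 (now at depth 0)
Total internal nodes: 5
BFS adjacency from root:
  _0: _1 _3 N
  _1: J T V _2
  _3: _4 A
  _2: E Y R
  _4: P H

Answer: _0: _1 _3 N
_1: J T V _2
_3: _4 A
_2: E Y R
_4: P H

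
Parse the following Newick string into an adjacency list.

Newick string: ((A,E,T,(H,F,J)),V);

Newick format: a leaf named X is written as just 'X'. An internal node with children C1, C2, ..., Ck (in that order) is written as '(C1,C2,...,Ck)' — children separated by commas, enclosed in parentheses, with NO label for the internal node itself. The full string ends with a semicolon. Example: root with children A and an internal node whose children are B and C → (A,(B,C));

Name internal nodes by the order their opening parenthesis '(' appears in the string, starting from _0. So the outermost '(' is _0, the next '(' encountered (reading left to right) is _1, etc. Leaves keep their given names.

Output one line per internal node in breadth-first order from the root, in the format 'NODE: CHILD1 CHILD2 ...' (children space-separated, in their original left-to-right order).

Answer: _0: _1 V
_1: A E T _2
_2: H F J

Derivation:
Input: ((A,E,T,(H,F,J)),V);
Scanning left-to-right, naming '(' by encounter order:
  pos 0: '(' -> open internal node _0 (depth 1)
  pos 1: '(' -> open internal node _1 (depth 2)
  pos 8: '(' -> open internal node _2 (depth 3)
  pos 14: ')' -> close internal node _2 (now at depth 2)
  pos 15: ')' -> close internal node _1 (now at depth 1)
  pos 18: ')' -> close internal node _0 (now at depth 0)
Total internal nodes: 3
BFS adjacency from root:
  _0: _1 V
  _1: A E T _2
  _2: H F J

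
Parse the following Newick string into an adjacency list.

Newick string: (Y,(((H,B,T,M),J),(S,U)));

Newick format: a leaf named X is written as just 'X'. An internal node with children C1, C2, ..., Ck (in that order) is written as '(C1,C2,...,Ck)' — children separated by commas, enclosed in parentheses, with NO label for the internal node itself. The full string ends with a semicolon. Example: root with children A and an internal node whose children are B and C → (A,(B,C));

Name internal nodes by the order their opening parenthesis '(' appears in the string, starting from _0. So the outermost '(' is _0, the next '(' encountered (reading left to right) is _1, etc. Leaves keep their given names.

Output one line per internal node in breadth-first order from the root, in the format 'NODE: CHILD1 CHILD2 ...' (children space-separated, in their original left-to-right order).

Input: (Y,(((H,B,T,M),J),(S,U)));
Scanning left-to-right, naming '(' by encounter order:
  pos 0: '(' -> open internal node _0 (depth 1)
  pos 3: '(' -> open internal node _1 (depth 2)
  pos 4: '(' -> open internal node _2 (depth 3)
  pos 5: '(' -> open internal node _3 (depth 4)
  pos 13: ')' -> close internal node _3 (now at depth 3)
  pos 16: ')' -> close internal node _2 (now at depth 2)
  pos 18: '(' -> open internal node _4 (depth 3)
  pos 22: ')' -> close internal node _4 (now at depth 2)
  pos 23: ')' -> close internal node _1 (now at depth 1)
  pos 24: ')' -> close internal node _0 (now at depth 0)
Total internal nodes: 5
BFS adjacency from root:
  _0: Y _1
  _1: _2 _4
  _2: _3 J
  _4: S U
  _3: H B T M

Answer: _0: Y _1
_1: _2 _4
_2: _3 J
_4: S U
_3: H B T M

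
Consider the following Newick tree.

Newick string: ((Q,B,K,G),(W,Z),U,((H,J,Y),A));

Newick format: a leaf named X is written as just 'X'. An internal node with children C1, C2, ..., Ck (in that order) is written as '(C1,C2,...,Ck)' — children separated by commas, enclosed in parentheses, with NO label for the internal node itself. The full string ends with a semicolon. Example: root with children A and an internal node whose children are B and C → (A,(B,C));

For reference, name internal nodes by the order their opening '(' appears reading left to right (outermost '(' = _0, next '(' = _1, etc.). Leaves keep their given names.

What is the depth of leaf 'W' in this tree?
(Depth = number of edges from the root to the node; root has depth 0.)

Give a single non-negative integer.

Newick: ((Q,B,K,G),(W,Z),U,((H,J,Y),A));
Naming internals by '(' encounter order: outermost '(' = _0, next = _1, ...
Query node: W
Path from root: _0 -> _2 -> W
Depth of W: 2 (number of edges from root)

Answer: 2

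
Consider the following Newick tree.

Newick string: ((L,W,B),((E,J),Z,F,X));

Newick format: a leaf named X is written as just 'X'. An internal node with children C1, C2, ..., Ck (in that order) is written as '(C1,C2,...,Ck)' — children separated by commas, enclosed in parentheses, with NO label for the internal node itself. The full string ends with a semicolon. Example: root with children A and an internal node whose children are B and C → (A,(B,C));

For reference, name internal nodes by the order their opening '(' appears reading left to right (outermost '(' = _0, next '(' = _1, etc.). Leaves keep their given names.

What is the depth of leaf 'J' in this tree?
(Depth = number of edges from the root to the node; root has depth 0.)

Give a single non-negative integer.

Answer: 3

Derivation:
Newick: ((L,W,B),((E,J),Z,F,X));
Naming internals by '(' encounter order: outermost '(' = _0, next = _1, ...
Query node: J
Path from root: _0 -> _2 -> _3 -> J
Depth of J: 3 (number of edges from root)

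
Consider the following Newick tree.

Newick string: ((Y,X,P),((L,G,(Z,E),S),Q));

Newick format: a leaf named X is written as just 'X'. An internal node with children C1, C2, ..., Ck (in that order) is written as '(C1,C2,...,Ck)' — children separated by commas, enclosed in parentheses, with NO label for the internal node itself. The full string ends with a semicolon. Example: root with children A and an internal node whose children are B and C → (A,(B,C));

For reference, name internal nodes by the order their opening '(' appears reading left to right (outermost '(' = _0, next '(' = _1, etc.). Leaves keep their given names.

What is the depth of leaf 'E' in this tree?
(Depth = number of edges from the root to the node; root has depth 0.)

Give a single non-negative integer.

Newick: ((Y,X,P),((L,G,(Z,E),S),Q));
Naming internals by '(' encounter order: outermost '(' = _0, next = _1, ...
Query node: E
Path from root: _0 -> _2 -> _3 -> _4 -> E
Depth of E: 4 (number of edges from root)

Answer: 4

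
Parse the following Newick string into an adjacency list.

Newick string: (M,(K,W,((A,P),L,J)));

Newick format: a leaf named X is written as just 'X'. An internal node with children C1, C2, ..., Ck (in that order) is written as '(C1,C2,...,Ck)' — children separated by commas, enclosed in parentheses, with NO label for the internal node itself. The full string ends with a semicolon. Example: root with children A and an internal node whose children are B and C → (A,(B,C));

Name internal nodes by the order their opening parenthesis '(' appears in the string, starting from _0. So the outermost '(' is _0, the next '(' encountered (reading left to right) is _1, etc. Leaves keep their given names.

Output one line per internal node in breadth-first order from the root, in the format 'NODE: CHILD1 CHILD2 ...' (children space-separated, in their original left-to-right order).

Answer: _0: M _1
_1: K W _2
_2: _3 L J
_3: A P

Derivation:
Input: (M,(K,W,((A,P),L,J)));
Scanning left-to-right, naming '(' by encounter order:
  pos 0: '(' -> open internal node _0 (depth 1)
  pos 3: '(' -> open internal node _1 (depth 2)
  pos 8: '(' -> open internal node _2 (depth 3)
  pos 9: '(' -> open internal node _3 (depth 4)
  pos 13: ')' -> close internal node _3 (now at depth 3)
  pos 18: ')' -> close internal node _2 (now at depth 2)
  pos 19: ')' -> close internal node _1 (now at depth 1)
  pos 20: ')' -> close internal node _0 (now at depth 0)
Total internal nodes: 4
BFS adjacency from root:
  _0: M _1
  _1: K W _2
  _2: _3 L J
  _3: A P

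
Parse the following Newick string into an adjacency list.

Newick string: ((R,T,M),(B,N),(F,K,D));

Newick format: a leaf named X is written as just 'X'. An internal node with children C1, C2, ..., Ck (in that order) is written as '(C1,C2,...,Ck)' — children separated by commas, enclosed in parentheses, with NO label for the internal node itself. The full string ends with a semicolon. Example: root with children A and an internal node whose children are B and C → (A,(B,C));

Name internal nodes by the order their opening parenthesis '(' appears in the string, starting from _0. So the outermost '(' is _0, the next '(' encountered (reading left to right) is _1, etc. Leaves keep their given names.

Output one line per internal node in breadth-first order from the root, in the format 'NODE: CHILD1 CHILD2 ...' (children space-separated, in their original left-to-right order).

Input: ((R,T,M),(B,N),(F,K,D));
Scanning left-to-right, naming '(' by encounter order:
  pos 0: '(' -> open internal node _0 (depth 1)
  pos 1: '(' -> open internal node _1 (depth 2)
  pos 7: ')' -> close internal node _1 (now at depth 1)
  pos 9: '(' -> open internal node _2 (depth 2)
  pos 13: ')' -> close internal node _2 (now at depth 1)
  pos 15: '(' -> open internal node _3 (depth 2)
  pos 21: ')' -> close internal node _3 (now at depth 1)
  pos 22: ')' -> close internal node _0 (now at depth 0)
Total internal nodes: 4
BFS adjacency from root:
  _0: _1 _2 _3
  _1: R T M
  _2: B N
  _3: F K D

Answer: _0: _1 _2 _3
_1: R T M
_2: B N
_3: F K D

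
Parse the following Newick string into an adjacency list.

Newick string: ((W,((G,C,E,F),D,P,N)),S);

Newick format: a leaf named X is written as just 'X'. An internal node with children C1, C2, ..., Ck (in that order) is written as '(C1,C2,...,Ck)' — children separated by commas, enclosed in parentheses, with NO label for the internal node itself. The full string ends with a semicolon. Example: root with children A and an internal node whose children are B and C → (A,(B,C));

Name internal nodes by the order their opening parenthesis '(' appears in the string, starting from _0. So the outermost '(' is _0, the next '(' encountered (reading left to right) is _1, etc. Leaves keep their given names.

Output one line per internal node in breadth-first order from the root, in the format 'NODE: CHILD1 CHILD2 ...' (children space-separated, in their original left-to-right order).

Answer: _0: _1 S
_1: W _2
_2: _3 D P N
_3: G C E F

Derivation:
Input: ((W,((G,C,E,F),D,P,N)),S);
Scanning left-to-right, naming '(' by encounter order:
  pos 0: '(' -> open internal node _0 (depth 1)
  pos 1: '(' -> open internal node _1 (depth 2)
  pos 4: '(' -> open internal node _2 (depth 3)
  pos 5: '(' -> open internal node _3 (depth 4)
  pos 13: ')' -> close internal node _3 (now at depth 3)
  pos 20: ')' -> close internal node _2 (now at depth 2)
  pos 21: ')' -> close internal node _1 (now at depth 1)
  pos 24: ')' -> close internal node _0 (now at depth 0)
Total internal nodes: 4
BFS adjacency from root:
  _0: _1 S
  _1: W _2
  _2: _3 D P N
  _3: G C E F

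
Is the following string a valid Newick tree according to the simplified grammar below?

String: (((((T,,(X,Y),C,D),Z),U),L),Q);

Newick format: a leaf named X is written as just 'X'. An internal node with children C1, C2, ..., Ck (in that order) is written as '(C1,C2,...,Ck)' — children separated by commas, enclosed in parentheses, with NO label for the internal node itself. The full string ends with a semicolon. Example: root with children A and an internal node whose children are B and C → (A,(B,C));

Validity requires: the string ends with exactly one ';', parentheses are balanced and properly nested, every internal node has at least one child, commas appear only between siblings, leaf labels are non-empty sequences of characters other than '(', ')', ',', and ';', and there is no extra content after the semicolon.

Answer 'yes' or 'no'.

Input: (((((T,,(X,Y),C,D),Z),U),L),Q);
Paren balance: 6 '(' vs 6 ')' OK
Ends with single ';': True
Full parse: FAILS (empty leaf label at pos 7)
Valid: False

Answer: no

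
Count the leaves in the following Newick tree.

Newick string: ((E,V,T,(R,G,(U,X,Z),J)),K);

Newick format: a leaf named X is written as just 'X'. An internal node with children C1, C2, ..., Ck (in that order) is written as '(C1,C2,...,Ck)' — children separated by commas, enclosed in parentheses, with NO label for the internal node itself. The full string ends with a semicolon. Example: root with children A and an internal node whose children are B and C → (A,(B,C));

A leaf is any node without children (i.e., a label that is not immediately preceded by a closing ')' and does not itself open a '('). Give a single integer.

Answer: 10

Derivation:
Newick: ((E,V,T,(R,G,(U,X,Z),J)),K);
Scan left-to-right; a leaf is any maximal label run not followed by '(':
  pos 2: leaf 'E' → count = 1
  pos 4: leaf 'V' → count = 2
  pos 6: leaf 'T' → count = 3
  pos 9: leaf 'R' → count = 4
  pos 11: leaf 'G' → count = 5
  pos 14: leaf 'U' → count = 6
  pos 16: leaf 'X' → count = 7
  pos 18: leaf 'Z' → count = 8
  pos 21: leaf 'J' → count = 9
  pos 25: leaf 'K' → count = 10
Total leaves: 10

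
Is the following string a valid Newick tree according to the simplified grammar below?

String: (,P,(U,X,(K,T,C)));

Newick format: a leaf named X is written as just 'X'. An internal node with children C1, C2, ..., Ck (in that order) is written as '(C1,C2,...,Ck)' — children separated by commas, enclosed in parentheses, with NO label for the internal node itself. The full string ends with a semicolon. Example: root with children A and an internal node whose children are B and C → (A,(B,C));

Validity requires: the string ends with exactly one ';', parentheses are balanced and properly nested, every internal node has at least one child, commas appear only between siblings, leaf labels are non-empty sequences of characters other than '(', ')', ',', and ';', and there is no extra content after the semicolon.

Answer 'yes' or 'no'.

Input: (,P,(U,X,(K,T,C)));
Paren balance: 3 '(' vs 3 ')' OK
Ends with single ';': True
Full parse: FAILS (empty leaf label at pos 1)
Valid: False

Answer: no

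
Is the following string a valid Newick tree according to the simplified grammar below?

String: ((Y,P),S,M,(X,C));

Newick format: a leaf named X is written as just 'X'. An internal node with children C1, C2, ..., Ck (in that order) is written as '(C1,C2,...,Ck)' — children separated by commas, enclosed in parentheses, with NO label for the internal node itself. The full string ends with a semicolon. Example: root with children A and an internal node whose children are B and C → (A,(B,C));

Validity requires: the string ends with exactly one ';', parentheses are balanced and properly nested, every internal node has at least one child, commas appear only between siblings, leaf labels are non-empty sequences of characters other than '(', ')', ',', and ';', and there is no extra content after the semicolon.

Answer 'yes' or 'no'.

Input: ((Y,P),S,M,(X,C));
Paren balance: 3 '(' vs 3 ')' OK
Ends with single ';': True
Full parse: OK
Valid: True

Answer: yes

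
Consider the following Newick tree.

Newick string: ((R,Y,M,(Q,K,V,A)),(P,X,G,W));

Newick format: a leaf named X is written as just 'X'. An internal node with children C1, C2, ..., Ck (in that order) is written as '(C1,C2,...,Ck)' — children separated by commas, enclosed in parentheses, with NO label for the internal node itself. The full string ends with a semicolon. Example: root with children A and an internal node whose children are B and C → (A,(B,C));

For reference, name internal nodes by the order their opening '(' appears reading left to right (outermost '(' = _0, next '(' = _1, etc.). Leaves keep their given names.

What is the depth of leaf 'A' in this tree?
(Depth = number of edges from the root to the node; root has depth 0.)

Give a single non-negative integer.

Answer: 3

Derivation:
Newick: ((R,Y,M,(Q,K,V,A)),(P,X,G,W));
Naming internals by '(' encounter order: outermost '(' = _0, next = _1, ...
Query node: A
Path from root: _0 -> _1 -> _2 -> A
Depth of A: 3 (number of edges from root)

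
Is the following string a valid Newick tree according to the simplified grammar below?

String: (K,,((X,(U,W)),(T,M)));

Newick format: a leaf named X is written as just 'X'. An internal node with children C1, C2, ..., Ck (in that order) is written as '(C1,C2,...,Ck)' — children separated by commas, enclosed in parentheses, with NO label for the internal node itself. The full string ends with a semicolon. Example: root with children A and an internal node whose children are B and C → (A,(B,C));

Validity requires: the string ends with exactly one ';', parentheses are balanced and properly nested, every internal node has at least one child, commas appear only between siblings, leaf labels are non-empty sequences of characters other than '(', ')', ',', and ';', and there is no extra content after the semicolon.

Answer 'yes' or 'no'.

Answer: no

Derivation:
Input: (K,,((X,(U,W)),(T,M)));
Paren balance: 5 '(' vs 5 ')' OK
Ends with single ';': True
Full parse: FAILS (empty leaf label at pos 3)
Valid: False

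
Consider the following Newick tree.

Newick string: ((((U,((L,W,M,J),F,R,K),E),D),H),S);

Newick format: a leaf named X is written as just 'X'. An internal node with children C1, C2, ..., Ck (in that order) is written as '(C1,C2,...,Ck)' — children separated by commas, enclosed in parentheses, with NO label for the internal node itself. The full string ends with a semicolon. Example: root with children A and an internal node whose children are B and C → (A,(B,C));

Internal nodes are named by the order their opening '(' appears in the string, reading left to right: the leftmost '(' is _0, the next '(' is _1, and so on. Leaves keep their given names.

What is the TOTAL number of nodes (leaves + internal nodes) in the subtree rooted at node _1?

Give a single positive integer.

Answer: 16

Derivation:
Newick: ((((U,((L,W,M,J),F,R,K),E),D),H),S);
Locate _1: it is the '(' at position 1 (the 2nd '(' reading left to right).
Query: subtree rooted at _1
_1: subtree_size = 1 + 15
  _2: subtree_size = 1 + 13
    _3: subtree_size = 1 + 11
      U: subtree_size = 1 + 0
      _4: subtree_size = 1 + 8
        _5: subtree_size = 1 + 4
          L: subtree_size = 1 + 0
          W: subtree_size = 1 + 0
          M: subtree_size = 1 + 0
          J: subtree_size = 1 + 0
        F: subtree_size = 1 + 0
        R: subtree_size = 1 + 0
        K: subtree_size = 1 + 0
      E: subtree_size = 1 + 0
    D: subtree_size = 1 + 0
  H: subtree_size = 1 + 0
Total subtree size of _1: 16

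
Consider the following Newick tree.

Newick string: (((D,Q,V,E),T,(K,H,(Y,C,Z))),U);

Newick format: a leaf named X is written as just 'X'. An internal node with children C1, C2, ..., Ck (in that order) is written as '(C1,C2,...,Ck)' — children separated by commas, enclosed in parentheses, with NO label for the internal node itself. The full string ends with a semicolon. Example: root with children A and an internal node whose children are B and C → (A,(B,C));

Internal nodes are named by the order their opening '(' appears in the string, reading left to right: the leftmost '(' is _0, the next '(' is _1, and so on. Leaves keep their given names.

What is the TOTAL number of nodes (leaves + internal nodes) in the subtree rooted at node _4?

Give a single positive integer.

Newick: (((D,Q,V,E),T,(K,H,(Y,C,Z))),U);
Locate _4: it is the '(' at position 19 (the 5th '(' reading left to right).
Query: subtree rooted at _4
_4: subtree_size = 1 + 3
  Y: subtree_size = 1 + 0
  C: subtree_size = 1 + 0
  Z: subtree_size = 1 + 0
Total subtree size of _4: 4

Answer: 4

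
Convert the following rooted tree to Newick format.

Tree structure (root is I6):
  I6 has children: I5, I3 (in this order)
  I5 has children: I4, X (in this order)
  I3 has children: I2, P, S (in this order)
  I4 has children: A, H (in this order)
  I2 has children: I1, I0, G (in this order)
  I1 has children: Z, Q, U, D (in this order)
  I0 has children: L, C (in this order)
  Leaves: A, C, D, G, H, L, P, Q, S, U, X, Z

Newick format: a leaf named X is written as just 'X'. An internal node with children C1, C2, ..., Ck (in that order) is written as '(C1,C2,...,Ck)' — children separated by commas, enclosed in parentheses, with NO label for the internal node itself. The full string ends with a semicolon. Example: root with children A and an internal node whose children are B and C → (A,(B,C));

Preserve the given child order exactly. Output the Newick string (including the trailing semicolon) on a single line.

Answer: (((A,H),X),(((Z,Q,U,D),(L,C),G),P,S));

Derivation:
internal I6 with children ['I5', 'I3']
  internal I5 with children ['I4', 'X']
    internal I4 with children ['A', 'H']
      leaf 'A' → 'A'
      leaf 'H' → 'H'
    → '(A,H)'
    leaf 'X' → 'X'
  → '((A,H),X)'
  internal I3 with children ['I2', 'P', 'S']
    internal I2 with children ['I1', 'I0', 'G']
      internal I1 with children ['Z', 'Q', 'U', 'D']
        leaf 'Z' → 'Z'
        leaf 'Q' → 'Q'
        leaf 'U' → 'U'
        leaf 'D' → 'D'
      → '(Z,Q,U,D)'
      internal I0 with children ['L', 'C']
        leaf 'L' → 'L'
        leaf 'C' → 'C'
      → '(L,C)'
      leaf 'G' → 'G'
    → '((Z,Q,U,D),(L,C),G)'
    leaf 'P' → 'P'
    leaf 'S' → 'S'
  → '(((Z,Q,U,D),(L,C),G),P,S)'
→ '(((A,H),X),(((Z,Q,U,D),(L,C),G),P,S))'
Final: (((A,H),X),(((Z,Q,U,D),(L,C),G),P,S));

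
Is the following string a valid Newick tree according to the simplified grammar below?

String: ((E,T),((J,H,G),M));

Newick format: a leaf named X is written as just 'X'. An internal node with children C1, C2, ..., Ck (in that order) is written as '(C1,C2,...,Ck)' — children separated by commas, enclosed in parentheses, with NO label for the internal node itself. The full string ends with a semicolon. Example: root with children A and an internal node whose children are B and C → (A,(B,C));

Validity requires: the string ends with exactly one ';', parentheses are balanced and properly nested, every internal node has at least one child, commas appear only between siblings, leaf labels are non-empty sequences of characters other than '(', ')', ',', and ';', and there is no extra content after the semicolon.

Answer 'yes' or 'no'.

Input: ((E,T),((J,H,G),M));
Paren balance: 4 '(' vs 4 ')' OK
Ends with single ';': True
Full parse: OK
Valid: True

Answer: yes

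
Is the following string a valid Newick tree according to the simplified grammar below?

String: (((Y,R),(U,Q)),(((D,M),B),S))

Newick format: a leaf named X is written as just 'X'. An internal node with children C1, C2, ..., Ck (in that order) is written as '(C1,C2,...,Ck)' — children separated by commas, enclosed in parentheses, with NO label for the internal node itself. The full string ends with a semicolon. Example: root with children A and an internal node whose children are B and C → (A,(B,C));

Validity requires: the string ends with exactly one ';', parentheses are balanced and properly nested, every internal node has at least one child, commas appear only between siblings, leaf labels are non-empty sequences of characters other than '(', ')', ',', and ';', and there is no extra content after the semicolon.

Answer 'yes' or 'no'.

Input: (((Y,R),(U,Q)),(((D,M),B),S))
Paren balance: 7 '(' vs 7 ')' OK
Ends with single ';': False
Full parse: FAILS (must end with ;)
Valid: False

Answer: no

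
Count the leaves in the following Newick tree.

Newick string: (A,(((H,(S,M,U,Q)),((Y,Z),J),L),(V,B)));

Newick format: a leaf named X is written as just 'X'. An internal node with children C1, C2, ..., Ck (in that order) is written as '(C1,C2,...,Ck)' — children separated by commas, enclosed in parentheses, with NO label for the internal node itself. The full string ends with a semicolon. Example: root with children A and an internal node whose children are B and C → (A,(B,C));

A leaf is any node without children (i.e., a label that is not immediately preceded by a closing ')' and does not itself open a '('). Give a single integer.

Answer: 12

Derivation:
Newick: (A,(((H,(S,M,U,Q)),((Y,Z),J),L),(V,B)));
Scan left-to-right; a leaf is any maximal label run not followed by '(':
  pos 1: leaf 'A' → count = 1
  pos 6: leaf 'H' → count = 2
  pos 9: leaf 'S' → count = 3
  pos 11: leaf 'M' → count = 4
  pos 13: leaf 'U' → count = 5
  pos 15: leaf 'Q' → count = 6
  pos 21: leaf 'Y' → count = 7
  pos 23: leaf 'Z' → count = 8
  pos 26: leaf 'J' → count = 9
  pos 29: leaf 'L' → count = 10
  pos 33: leaf 'V' → count = 11
  pos 35: leaf 'B' → count = 12
Total leaves: 12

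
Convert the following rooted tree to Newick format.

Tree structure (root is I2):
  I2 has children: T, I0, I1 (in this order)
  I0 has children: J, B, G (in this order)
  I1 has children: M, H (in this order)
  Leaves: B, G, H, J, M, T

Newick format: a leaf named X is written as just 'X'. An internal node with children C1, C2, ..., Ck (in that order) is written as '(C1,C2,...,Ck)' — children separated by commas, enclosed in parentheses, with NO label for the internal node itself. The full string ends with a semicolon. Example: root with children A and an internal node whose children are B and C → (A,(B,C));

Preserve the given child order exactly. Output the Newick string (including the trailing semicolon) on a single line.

internal I2 with children ['T', 'I0', 'I1']
  leaf 'T' → 'T'
  internal I0 with children ['J', 'B', 'G']
    leaf 'J' → 'J'
    leaf 'B' → 'B'
    leaf 'G' → 'G'
  → '(J,B,G)'
  internal I1 with children ['M', 'H']
    leaf 'M' → 'M'
    leaf 'H' → 'H'
  → '(M,H)'
→ '(T,(J,B,G),(M,H))'
Final: (T,(J,B,G),(M,H));

Answer: (T,(J,B,G),(M,H));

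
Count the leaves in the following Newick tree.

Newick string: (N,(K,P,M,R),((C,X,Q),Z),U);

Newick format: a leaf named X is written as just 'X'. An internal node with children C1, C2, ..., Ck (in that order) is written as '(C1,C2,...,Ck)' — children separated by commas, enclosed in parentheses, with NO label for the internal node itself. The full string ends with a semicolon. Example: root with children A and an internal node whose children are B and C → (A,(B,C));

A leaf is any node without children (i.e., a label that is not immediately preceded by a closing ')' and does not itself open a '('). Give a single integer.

Newick: (N,(K,P,M,R),((C,X,Q),Z),U);
Scan left-to-right; a leaf is any maximal label run not followed by '(':
  pos 1: leaf 'N' → count = 1
  pos 4: leaf 'K' → count = 2
  pos 6: leaf 'P' → count = 3
  pos 8: leaf 'M' → count = 4
  pos 10: leaf 'R' → count = 5
  pos 15: leaf 'C' → count = 6
  pos 17: leaf 'X' → count = 7
  pos 19: leaf 'Q' → count = 8
  pos 22: leaf 'Z' → count = 9
  pos 25: leaf 'U' → count = 10
Total leaves: 10

Answer: 10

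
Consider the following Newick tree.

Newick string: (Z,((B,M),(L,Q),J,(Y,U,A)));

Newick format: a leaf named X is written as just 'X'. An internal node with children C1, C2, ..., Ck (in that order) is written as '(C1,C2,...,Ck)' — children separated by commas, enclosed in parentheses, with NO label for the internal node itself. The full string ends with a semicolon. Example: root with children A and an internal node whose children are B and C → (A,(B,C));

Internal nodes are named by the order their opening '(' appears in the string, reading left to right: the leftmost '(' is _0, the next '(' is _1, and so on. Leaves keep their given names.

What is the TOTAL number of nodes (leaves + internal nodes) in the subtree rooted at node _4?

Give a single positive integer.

Newick: (Z,((B,M),(L,Q),J,(Y,U,A)));
Locate _4: it is the '(' at position 18 (the 5th '(' reading left to right).
Query: subtree rooted at _4
_4: subtree_size = 1 + 3
  Y: subtree_size = 1 + 0
  U: subtree_size = 1 + 0
  A: subtree_size = 1 + 0
Total subtree size of _4: 4

Answer: 4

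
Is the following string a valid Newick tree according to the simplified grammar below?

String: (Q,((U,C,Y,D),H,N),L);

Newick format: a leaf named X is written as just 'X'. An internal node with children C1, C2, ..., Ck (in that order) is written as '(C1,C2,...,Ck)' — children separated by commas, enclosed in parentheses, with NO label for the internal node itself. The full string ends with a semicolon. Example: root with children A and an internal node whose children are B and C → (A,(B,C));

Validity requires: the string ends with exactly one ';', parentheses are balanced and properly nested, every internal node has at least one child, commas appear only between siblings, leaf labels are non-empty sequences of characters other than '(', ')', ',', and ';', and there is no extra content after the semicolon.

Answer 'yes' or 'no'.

Answer: yes

Derivation:
Input: (Q,((U,C,Y,D),H,N),L);
Paren balance: 3 '(' vs 3 ')' OK
Ends with single ';': True
Full parse: OK
Valid: True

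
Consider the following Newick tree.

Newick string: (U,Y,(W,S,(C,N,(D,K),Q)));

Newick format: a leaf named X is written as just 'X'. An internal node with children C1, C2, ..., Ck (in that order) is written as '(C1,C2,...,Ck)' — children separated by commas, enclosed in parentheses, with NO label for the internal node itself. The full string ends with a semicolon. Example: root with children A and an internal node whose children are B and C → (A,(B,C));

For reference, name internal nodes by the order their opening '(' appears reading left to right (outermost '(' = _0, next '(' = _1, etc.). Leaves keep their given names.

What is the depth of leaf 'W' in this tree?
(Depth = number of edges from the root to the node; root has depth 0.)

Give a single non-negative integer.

Answer: 2

Derivation:
Newick: (U,Y,(W,S,(C,N,(D,K),Q)));
Naming internals by '(' encounter order: outermost '(' = _0, next = _1, ...
Query node: W
Path from root: _0 -> _1 -> W
Depth of W: 2 (number of edges from root)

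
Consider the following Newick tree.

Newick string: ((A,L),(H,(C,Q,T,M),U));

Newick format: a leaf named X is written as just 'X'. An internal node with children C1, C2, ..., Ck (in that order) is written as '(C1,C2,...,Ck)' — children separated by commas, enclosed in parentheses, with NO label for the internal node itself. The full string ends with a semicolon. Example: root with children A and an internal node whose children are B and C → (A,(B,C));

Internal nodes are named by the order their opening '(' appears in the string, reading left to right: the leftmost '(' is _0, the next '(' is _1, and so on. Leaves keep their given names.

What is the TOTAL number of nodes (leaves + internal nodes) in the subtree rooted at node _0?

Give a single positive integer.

Newick: ((A,L),(H,(C,Q,T,M),U));
Locate _0: it is the '(' at position 0 (the 1st '(' reading left to right).
Query: subtree rooted at _0
_0: subtree_size = 1 + 11
  _1: subtree_size = 1 + 2
    A: subtree_size = 1 + 0
    L: subtree_size = 1 + 0
  _2: subtree_size = 1 + 7
    H: subtree_size = 1 + 0
    _3: subtree_size = 1 + 4
      C: subtree_size = 1 + 0
      Q: subtree_size = 1 + 0
      T: subtree_size = 1 + 0
      M: subtree_size = 1 + 0
    U: subtree_size = 1 + 0
Total subtree size of _0: 12

Answer: 12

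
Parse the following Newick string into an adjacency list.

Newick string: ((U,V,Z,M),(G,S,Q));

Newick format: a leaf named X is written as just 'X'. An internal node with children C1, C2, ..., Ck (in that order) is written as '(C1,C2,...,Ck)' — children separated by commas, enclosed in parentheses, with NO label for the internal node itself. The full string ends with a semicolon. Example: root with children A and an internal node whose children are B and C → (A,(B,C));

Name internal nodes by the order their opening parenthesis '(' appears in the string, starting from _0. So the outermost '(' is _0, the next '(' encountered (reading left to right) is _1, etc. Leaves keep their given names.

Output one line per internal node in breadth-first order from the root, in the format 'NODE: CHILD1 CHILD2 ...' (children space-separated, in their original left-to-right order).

Answer: _0: _1 _2
_1: U V Z M
_2: G S Q

Derivation:
Input: ((U,V,Z,M),(G,S,Q));
Scanning left-to-right, naming '(' by encounter order:
  pos 0: '(' -> open internal node _0 (depth 1)
  pos 1: '(' -> open internal node _1 (depth 2)
  pos 9: ')' -> close internal node _1 (now at depth 1)
  pos 11: '(' -> open internal node _2 (depth 2)
  pos 17: ')' -> close internal node _2 (now at depth 1)
  pos 18: ')' -> close internal node _0 (now at depth 0)
Total internal nodes: 3
BFS adjacency from root:
  _0: _1 _2
  _1: U V Z M
  _2: G S Q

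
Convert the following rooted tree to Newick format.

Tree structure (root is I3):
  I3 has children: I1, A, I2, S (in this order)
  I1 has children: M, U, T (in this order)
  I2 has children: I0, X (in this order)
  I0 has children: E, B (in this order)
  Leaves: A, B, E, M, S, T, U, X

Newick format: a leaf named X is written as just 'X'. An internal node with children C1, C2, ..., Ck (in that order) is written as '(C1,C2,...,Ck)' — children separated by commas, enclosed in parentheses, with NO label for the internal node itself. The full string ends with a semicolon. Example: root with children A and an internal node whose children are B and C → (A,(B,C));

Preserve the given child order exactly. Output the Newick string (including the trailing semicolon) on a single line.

internal I3 with children ['I1', 'A', 'I2', 'S']
  internal I1 with children ['M', 'U', 'T']
    leaf 'M' → 'M'
    leaf 'U' → 'U'
    leaf 'T' → 'T'
  → '(M,U,T)'
  leaf 'A' → 'A'
  internal I2 with children ['I0', 'X']
    internal I0 with children ['E', 'B']
      leaf 'E' → 'E'
      leaf 'B' → 'B'
    → '(E,B)'
    leaf 'X' → 'X'
  → '((E,B),X)'
  leaf 'S' → 'S'
→ '((M,U,T),A,((E,B),X),S)'
Final: ((M,U,T),A,((E,B),X),S);

Answer: ((M,U,T),A,((E,B),X),S);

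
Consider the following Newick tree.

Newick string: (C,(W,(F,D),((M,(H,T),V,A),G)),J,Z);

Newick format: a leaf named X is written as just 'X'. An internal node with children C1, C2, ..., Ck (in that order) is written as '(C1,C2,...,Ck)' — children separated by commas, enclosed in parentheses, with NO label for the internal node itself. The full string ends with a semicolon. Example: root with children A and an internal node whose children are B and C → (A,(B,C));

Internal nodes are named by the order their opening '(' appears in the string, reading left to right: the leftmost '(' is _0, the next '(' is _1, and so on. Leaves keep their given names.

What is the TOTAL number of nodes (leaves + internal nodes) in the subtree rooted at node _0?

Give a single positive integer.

Answer: 18

Derivation:
Newick: (C,(W,(F,D),((M,(H,T),V,A),G)),J,Z);
Locate _0: it is the '(' at position 0 (the 1st '(' reading left to right).
Query: subtree rooted at _0
_0: subtree_size = 1 + 17
  C: subtree_size = 1 + 0
  _1: subtree_size = 1 + 13
    W: subtree_size = 1 + 0
    _2: subtree_size = 1 + 2
      F: subtree_size = 1 + 0
      D: subtree_size = 1 + 0
    _3: subtree_size = 1 + 8
      _4: subtree_size = 1 + 6
        M: subtree_size = 1 + 0
        _5: subtree_size = 1 + 2
          H: subtree_size = 1 + 0
          T: subtree_size = 1 + 0
        V: subtree_size = 1 + 0
        A: subtree_size = 1 + 0
      G: subtree_size = 1 + 0
  J: subtree_size = 1 + 0
  Z: subtree_size = 1 + 0
Total subtree size of _0: 18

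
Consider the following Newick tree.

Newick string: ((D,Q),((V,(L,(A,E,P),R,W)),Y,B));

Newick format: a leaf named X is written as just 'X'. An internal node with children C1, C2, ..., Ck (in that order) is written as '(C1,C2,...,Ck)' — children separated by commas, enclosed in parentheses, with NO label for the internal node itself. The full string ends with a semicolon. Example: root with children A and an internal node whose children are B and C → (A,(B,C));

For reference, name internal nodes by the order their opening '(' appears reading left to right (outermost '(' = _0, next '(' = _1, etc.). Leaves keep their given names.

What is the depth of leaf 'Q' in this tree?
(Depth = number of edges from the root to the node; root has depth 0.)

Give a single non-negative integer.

Newick: ((D,Q),((V,(L,(A,E,P),R,W)),Y,B));
Naming internals by '(' encounter order: outermost '(' = _0, next = _1, ...
Query node: Q
Path from root: _0 -> _1 -> Q
Depth of Q: 2 (number of edges from root)

Answer: 2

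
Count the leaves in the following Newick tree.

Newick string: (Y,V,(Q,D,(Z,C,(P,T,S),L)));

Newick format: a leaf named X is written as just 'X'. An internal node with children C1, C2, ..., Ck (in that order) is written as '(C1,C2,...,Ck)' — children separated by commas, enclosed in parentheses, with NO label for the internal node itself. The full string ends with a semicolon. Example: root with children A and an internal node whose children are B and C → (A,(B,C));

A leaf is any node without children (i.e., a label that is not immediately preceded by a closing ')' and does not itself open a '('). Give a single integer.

Answer: 10

Derivation:
Newick: (Y,V,(Q,D,(Z,C,(P,T,S),L)));
Scan left-to-right; a leaf is any maximal label run not followed by '(':
  pos 1: leaf 'Y' → count = 1
  pos 3: leaf 'V' → count = 2
  pos 6: leaf 'Q' → count = 3
  pos 8: leaf 'D' → count = 4
  pos 11: leaf 'Z' → count = 5
  pos 13: leaf 'C' → count = 6
  pos 16: leaf 'P' → count = 7
  pos 18: leaf 'T' → count = 8
  pos 20: leaf 'S' → count = 9
  pos 23: leaf 'L' → count = 10
Total leaves: 10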